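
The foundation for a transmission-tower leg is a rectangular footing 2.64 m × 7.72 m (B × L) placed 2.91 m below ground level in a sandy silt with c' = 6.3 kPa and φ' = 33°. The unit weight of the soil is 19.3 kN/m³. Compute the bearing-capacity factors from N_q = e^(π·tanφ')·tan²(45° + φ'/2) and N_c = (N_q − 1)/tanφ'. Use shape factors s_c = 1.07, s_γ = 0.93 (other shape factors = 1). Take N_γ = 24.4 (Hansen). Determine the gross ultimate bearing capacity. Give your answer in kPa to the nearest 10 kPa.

tan33° = 0.6494, so N_q = e^(π×0.6494)·tan²(61.5°) = 7.692 × 3.392 = 26.09.
N_c = (26.09 − 1)/tan33° = 38.64.
q = γ·D_f = 19.3 × 2.91 = 56.163 kPa.
c·N_c·s_c = 6.3 × 38.638 × 1.07 = 260.46 kPa
q·N_q = 56.163 × 26.092 = 1465.4 kPa
0.5·γ·B·N_γ·s_γ = 0.5 × 19.3 × 2.64 × 24.4 × 0.93 = 578.1 kPa
q_ult = 260.46 + 1465.4 + 578.1 = 2304 kPa.

q_ult ≈ 2300 kPa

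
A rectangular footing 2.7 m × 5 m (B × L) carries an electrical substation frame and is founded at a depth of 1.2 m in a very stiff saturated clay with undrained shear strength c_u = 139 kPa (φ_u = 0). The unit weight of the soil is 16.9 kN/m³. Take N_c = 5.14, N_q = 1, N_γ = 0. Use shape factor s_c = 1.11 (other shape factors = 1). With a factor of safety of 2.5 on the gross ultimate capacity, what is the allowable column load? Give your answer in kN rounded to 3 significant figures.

Effective surcharge at the founding depth q = γ·D_f = 16.9 × 1.2 = 20.28 kPa.
q_ult = c·N_c·s_c + q·N_q
     = 139 × 5.14 × 1.11 + 20.28 × 1
     = 793.05 + 20.28 = 813.33 kPa.
Gross allowable pressure q_all = 813.33 / 2.5 = 325.33 kPa.
Footing area = 13.5 m², so allowable column load = 325.33 × 13.5 = 4392 kN.

P_all ≈ 4390 kN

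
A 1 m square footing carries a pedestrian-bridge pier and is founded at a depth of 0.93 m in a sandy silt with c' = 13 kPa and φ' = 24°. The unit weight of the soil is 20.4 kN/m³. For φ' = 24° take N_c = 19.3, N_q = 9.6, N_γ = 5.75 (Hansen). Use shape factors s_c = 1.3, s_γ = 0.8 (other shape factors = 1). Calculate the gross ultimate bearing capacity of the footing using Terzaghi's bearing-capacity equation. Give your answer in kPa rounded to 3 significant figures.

q = γ·D_f = 20.4 × 0.93 = 18.972 kPa.
c·N_c·s_c = 13 × 19.3 × 1.3 = 326.17 kPa
q·N_q = 18.972 × 9.6 = 182.13 kPa
0.5·γ·B·N_γ·s_γ = 0.5 × 20.4 × 1 × 5.75 × 0.8 = 46.92 kPa
q_ult = 326.17 + 182.13 + 46.92 = 555.22 kPa.

q_ult ≈ 555 kPa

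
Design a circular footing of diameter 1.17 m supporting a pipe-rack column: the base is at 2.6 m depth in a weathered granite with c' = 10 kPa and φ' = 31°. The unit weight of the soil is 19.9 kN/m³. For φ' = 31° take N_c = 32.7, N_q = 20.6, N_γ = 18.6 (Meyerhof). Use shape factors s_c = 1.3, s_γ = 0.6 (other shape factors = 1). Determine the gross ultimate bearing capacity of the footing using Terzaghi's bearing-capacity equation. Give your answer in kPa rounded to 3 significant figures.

q_ult ≈ 1620 kPa

Effective surcharge at the founding depth q = γ·D_f = 19.9 × 2.6 = 51.74 kPa.
q_ult = c·N_c·s_c + q·N_q + 0.5·γ·B·N_γ·s_γ
     = 10 × 32.7 × 1.3 + 51.74 × 20.6 + 0.5 × 19.9 × 1.17 × 18.6 × 0.6
     = 425.1 + 1065.8 + 129.92 = 1620.9 kPa.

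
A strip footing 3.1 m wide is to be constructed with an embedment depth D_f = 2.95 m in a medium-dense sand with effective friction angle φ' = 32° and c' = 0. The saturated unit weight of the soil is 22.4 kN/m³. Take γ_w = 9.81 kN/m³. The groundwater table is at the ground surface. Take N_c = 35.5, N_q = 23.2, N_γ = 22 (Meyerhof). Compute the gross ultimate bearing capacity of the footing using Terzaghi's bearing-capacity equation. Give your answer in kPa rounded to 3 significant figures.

γ' = 22.4 − 9.81 = 12.59 kN/m³ (submerged throughout). q = 12.59 × 2.95 = 37.14 kPa; the same γ' applies in the ½γBN_γ term.
q·N_q = 37.14 × 23.2 = 861.66 kPa
0.5·γ·B·N_γ = 0.5 × 12.59 × 3.1 × 22 = 429.32 kPa
q_ult = 861.66 + 429.32 = 1291 kPa.

q_ult ≈ 1290 kPa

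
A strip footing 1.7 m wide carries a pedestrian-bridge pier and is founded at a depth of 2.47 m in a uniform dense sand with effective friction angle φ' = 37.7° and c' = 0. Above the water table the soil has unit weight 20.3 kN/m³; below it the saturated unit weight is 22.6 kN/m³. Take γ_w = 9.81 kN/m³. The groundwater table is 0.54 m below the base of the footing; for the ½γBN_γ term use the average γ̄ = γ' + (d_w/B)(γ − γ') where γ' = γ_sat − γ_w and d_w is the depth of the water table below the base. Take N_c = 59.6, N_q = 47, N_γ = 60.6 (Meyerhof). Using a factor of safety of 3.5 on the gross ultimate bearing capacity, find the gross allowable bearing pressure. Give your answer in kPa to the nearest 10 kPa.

q_all ≈ 900 kPa

Effective surcharge at the founding depth q = γ·D_f = 20.3 × 2.47 = 50.141 kPa.
With d_w = 0.54 m < B, γ̄ = 12.79 + (0.54/1.7) × (20.3 − 12.79) = 15.176 kN/m³.
q_ult = q·N_q + 0.5·γ·B·N_γ
     = 50.141 × 47 + 0.5 × 15.176 × 1.7 × 60.6
     = 2356.6 + 781.69 = 3138.3 kPa.
q_all = 3138.3 / 3.5 = 896.66 kPa.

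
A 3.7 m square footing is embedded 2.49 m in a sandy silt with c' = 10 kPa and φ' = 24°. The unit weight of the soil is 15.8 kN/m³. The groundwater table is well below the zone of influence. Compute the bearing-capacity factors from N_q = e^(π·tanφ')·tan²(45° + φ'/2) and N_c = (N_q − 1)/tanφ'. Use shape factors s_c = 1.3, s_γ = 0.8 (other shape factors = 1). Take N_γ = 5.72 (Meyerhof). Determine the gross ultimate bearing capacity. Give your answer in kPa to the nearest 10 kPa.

q_ult ≈ 760 kPa

tan24° = 0.4452, so N_q = e^(π×0.4452)·tan²(57°) = 4.05 × 2.371 = 9.6.
N_c = (9.6 − 1)/tan24° = 19.32.
q = γ·D_f = 15.8 × 2.49 = 39.342 kPa.
c·N_c·s_c = 10 × 19.324 × 1.3 = 251.21 kPa
q·N_q = 39.342 × 9.6034 = 377.82 kPa
0.5·γ·B·N_γ·s_γ = 0.5 × 15.8 × 3.7 × 5.72 × 0.8 = 133.76 kPa
q_ult = 251.21 + 377.82 + 133.76 = 762.78 kPa.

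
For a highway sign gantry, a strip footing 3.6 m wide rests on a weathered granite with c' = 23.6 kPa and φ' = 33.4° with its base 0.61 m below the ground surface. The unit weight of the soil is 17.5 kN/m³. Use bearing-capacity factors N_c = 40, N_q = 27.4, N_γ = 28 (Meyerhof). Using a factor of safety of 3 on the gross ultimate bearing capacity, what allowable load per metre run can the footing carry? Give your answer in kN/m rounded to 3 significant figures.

Overburden at base level: q = 17.5 × 0.61 = 10.675 kPa.
Cohesion term c·N_c = 23.6 × 40 = 944 kPa; surcharge term q·N_q = 10.675 × 27.4 = 292.49 kPa; self-weight term 0.5·γ·B·N_γ = 0.5 × 17.5 × 3.6 × 28 = 882 kPa.
q_ult = 944 + 292.49 + 882 = 2118.5 kPa.
Gross allowable pressure q_all = 2118.5 / 3 = 706.16 kPa.
Allowable wall load = q_all × B = 706.16 × 3.6 = 2542.2 kN per metre run.

≈ 2540 kN/m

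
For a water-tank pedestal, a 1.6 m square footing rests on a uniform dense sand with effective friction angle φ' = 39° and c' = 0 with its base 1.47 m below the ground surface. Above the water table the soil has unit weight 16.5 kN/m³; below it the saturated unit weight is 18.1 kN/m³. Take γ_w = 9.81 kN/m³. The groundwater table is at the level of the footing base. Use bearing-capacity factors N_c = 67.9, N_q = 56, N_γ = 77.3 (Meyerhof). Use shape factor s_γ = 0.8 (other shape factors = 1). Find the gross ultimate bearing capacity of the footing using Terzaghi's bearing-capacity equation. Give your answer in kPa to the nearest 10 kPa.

Effective surcharge at the founding depth q = γ·D_f = 16.5 × 1.47 = 24.255 kPa.
The water table coincides with the base, so in the self-weight term γ → γ' = 8.29 kN/m³.
q_ult = q·N_q + 0.5·γ·B·N_γ·s_γ
     = 24.255 × 56 + 0.5 × 8.29 × 1.6 × 77.3 × 0.8
     = 1358.3 + 410.12 = 1768.4 kPa.

q_ult ≈ 1770 kPa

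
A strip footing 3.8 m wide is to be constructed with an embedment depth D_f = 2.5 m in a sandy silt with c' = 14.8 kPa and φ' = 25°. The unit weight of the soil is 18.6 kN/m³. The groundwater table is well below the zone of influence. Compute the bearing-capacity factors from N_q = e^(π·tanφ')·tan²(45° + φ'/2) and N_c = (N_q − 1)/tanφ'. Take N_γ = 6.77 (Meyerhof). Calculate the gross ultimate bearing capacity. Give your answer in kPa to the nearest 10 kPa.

tan25° = 0.4663, so N_q = e^(π×0.4663)·tan²(57.5°) = 4.327 × 2.464 = 10.66.
N_c = (10.66 − 1)/tan25° = 20.72.
q = γ·D_f = 18.6 × 2.5 = 46.5 kPa.
c·N_c = 14.8 × 20.721 = 306.66 kPa
q·N_q = 46.5 × 10.662 = 495.79 kPa
0.5·γ·B·N_γ = 0.5 × 18.6 × 3.8 × 6.77 = 239.25 kPa
q_ult = 306.66 + 495.79 + 239.25 = 1041.7 kPa.

q_ult ≈ 1040 kPa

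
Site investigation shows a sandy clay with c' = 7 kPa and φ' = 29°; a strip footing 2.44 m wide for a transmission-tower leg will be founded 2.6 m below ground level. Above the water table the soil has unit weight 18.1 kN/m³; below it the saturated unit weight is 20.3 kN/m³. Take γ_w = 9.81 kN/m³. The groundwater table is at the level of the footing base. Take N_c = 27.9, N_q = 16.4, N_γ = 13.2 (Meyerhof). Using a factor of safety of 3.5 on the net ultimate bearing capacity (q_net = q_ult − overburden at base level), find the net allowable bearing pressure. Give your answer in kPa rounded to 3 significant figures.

Overburden at base level: q = 18.1 × 2.6 = 47.06 kPa.
Below the base the soil is submerged, so the ½γBN_γ term uses γ' = 20.3 − 9.81 = 10.49 kN/m³.
Cohesion term c·N_c = 7 × 27.9 = 195.3 kPa; surcharge term q·N_q = 47.06 × 16.4 = 771.78 kPa; self-weight term 0.5·γ·B·N_γ = 0.5 × 10.49 × 2.44 × 13.2 = 168.93 kPa.
q_ult = 195.3 + 771.78 + 168.93 = 1136 kPa.
q_net = 1136 − 47.06 = 1089 kPa.
q_all(net) = 1089 / 3.5 = 311.13 kPa.

q_all(net) ≈ 311 kPa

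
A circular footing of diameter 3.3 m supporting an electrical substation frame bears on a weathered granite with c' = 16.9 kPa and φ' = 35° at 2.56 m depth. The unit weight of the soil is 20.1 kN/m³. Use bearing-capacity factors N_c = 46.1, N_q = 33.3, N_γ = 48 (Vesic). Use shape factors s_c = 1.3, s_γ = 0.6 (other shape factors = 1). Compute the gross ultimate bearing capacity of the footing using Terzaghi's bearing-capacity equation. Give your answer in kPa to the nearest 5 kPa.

q_ult ≈ 3680 kPa

Overburden at base level: q = 20.1 × 2.56 = 51.456 kPa.
Cohesion term c·N_c·s_c = 16.9 × 46.1 × 1.3 = 1012.8 kPa; surcharge term q·N_q = 51.456 × 33.3 = 1713.5 kPa; self-weight term 0.5·γ·B·N_γ·s_γ = 0.5 × 20.1 × 3.3 × 48 × 0.6 = 955.15 kPa.
q_ult = 1012.8 + 1713.5 + 955.15 = 3681.5 kPa.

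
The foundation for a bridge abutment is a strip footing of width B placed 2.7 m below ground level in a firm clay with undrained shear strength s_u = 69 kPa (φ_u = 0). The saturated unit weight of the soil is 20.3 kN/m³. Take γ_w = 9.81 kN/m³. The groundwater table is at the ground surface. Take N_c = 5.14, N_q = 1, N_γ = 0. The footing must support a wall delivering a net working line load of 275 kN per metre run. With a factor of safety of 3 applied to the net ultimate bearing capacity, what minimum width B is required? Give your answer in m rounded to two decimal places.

With the water table at the surface the whole profile is submerged: γ' = 20.3 − 9.81 = 10.49 kN/m³, so q = γ'·D_f = 28.323 kPa.
q_ult = c·N_c + q·N_q
     = 69 × 5.14 + 28.323 × 1
     = 354.66 + 28.323 = 382.98 kPa.
For φ = 0 the ½γBN_γ term vanishes, so q_ult is independent of B. q_net = 382.98 − 28.323 = 354.66 kPa; q_all(net) = 354.66/3 = 118.22 kPa.
Required width B = w / q_all(net) = 275 / 118.22 = 2.326 m.

B = 2.33 m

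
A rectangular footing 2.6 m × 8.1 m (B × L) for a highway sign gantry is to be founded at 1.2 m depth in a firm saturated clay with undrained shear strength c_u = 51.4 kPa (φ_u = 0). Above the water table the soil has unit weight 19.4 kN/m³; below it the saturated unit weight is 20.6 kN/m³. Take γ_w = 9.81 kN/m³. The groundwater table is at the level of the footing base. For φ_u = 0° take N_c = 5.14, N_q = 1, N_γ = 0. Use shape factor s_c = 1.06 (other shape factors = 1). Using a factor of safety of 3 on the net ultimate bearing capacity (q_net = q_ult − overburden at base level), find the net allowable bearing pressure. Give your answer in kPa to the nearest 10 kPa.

q_all(net) ≈ 90 kPa

Effective surcharge at the founding depth q = γ·D_f = 19.4 × 1.2 = 23.28 kPa.
q_ult = c·N_c·s_c + q·N_q
     = 51.4 × 5.14 × 1.06 + 23.28 × 1
     = 280.05 + 23.28 = 303.33 kPa.
q_net = 303.33 − 23.28 = 280.05 kPa.
q_all(net) = 280.05 / 3 = 93.349 kPa.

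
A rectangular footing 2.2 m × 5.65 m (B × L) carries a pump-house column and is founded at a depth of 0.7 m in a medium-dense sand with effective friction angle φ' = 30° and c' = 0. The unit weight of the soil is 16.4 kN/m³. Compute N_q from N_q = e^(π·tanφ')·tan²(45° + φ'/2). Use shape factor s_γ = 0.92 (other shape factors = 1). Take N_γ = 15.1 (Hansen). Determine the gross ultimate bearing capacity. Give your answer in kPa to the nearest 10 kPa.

tan30° = 0.5774, so N_q = e^(π×0.5774)·tan²(60°) = 6.134 × 3.0 = 18.4.
Overburden at base level: q = 16.4 × 0.7 = 11.48 kPa.
Surcharge term q·N_q = 11.48 × 18.401 = 211.24 kPa; self-weight term 0.5·γ·B·N_γ·s_γ = 0.5 × 16.4 × 2.2 × 15.1 × 0.92 = 250.61 kPa.
q_ult = 211.24 + 250.61 = 461.86 kPa.

q_ult ≈ 460 kPa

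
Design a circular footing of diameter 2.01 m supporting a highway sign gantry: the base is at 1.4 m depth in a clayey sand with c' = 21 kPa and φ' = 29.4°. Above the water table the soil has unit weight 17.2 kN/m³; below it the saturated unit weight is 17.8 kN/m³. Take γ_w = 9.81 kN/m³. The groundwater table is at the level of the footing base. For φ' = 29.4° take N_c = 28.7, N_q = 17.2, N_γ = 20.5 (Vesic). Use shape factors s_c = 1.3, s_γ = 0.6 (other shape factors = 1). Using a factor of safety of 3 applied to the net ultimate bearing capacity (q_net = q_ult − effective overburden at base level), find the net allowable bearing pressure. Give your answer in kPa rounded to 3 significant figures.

Overburden at base level: q = 17.2 × 1.4 = 24.08 kPa.
Below the base the soil is submerged, so the ½γBN_γ term uses γ' = 17.8 − 9.81 = 7.99 kN/m³.
Cohesion term c·N_c·s_c = 21 × 28.7 × 1.3 = 783.51 kPa; surcharge term q·N_q = 24.08 × 17.2 = 414.18 kPa; self-weight term 0.5·γ·B·N_γ·s_γ = 0.5 × 7.99 × 2.01 × 20.5 × 0.6 = 98.768 kPa.
q_ult = 783.51 + 414.18 + 98.768 = 1296.5 kPa.
Net ultimate: q_net = 1296.5 − 24.08 = 1272.4 kPa.
q_all(net) = 1272.4 / 3 = 424.12 kPa.

q_all(net) ≈ 424 kPa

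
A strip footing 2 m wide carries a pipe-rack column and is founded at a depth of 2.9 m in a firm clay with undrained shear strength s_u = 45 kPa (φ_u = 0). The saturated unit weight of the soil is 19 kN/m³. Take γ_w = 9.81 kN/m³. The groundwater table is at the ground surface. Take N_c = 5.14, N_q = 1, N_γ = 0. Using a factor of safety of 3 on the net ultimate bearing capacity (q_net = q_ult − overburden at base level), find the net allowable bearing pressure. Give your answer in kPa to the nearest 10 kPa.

Water table at ground surface, so effective unit weight γ' = 19 − 9.81 = 9.19 kN/m³ is used throughout; overburden q = 9.19 × 2.9 = 26.651 kPa.
Cohesion term c·N_c = 45 × 5.14 = 231.3 kPa; surcharge term q·N_q = 26.651 × 1 = 26.651 kPa.
q_ult = 231.3 + 26.651 = 257.95 kPa.
q_net = 257.95 − 26.651 = 231.3 kPa.
q_all(net) = 231.3 / 3 = 77.1 kPa.

q_all(net) ≈ 80 kPa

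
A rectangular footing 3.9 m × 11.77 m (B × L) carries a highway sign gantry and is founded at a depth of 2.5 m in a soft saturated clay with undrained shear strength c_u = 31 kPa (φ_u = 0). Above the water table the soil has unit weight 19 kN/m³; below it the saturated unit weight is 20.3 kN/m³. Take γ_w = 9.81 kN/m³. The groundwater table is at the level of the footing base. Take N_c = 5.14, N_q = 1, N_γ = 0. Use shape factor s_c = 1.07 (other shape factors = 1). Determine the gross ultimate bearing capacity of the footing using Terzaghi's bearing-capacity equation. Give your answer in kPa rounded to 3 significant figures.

Overburden at base level: q = 19 × 2.5 = 47.5 kPa.
Cohesion term c·N_c·s_c = 31 × 5.14 × 1.07 = 170.49 kPa; surcharge term q·N_q = 47.5 × 1 = 47.5 kPa.
q_ult = 170.49 + 47.5 = 217.99 kPa.

q_ult ≈ 218 kPa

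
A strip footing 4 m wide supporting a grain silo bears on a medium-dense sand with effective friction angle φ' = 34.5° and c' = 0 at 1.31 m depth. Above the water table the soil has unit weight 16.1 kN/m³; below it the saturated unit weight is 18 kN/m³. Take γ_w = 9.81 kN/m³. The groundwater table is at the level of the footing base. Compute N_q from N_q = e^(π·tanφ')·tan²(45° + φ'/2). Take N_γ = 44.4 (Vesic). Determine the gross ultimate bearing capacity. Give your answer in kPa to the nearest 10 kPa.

tan34.5° = 0.6873, so N_q = e^(π×0.6873)·tan²(62.25°) = 8.664 × 3.613 = 31.3.
q = γ·D_f = 16.1 × 1.31 = 21.091 kPa.
For the ½γBN_γ term take γ' = 18 − 9.81 = 8.19 kN/m³ (soil below base is submerged).
q·N_q = 21.091 × 31.299 = 660.13 kPa
0.5·γ·B·N_γ = 0.5 × 8.19 × 4 × 44.4 = 727.27 kPa
q_ult = 660.13 + 727.27 = 1387.4 kPa.

q_ult ≈ 1390 kPa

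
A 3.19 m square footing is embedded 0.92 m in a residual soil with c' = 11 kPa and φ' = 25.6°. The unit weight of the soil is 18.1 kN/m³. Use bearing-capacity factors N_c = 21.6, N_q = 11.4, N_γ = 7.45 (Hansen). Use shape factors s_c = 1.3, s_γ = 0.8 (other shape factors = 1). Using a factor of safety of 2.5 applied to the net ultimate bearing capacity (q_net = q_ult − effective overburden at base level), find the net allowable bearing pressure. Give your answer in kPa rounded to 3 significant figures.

q_all(net) ≈ 262 kPa

Effective surcharge at the founding depth q = γ·D_f = 18.1 × 0.92 = 16.652 kPa.
q_ult = c·N_c·s_c + q·N_q + 0.5·γ·B·N_γ·s_γ
     = 11 × 21.6 × 1.3 + 16.652 × 11.4 + 0.5 × 18.1 × 3.19 × 7.45 × 0.8
     = 308.88 + 189.83 + 172.06 = 670.78 kPa.
Net ultimate: q_net = 670.78 − 16.652 = 654.12 kPa.
q_all(net) = 654.12 / 2.5 = 261.65 kPa.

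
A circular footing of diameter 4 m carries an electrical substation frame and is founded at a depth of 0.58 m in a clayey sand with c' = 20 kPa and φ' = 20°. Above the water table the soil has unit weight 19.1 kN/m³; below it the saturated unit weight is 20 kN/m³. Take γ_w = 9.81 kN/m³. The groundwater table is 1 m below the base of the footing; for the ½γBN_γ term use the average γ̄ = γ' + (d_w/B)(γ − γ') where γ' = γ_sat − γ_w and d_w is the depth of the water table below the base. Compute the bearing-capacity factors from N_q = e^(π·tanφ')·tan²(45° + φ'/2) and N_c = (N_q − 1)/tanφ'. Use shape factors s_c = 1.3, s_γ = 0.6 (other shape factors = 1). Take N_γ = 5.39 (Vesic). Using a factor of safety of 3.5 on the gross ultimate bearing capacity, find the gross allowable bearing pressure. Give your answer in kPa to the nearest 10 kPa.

q_all ≈ 150 kPa

N_q = e^(π·tan20°)·tan²(55°) = 6.4; N_c = (N_q − 1)/tanφ' = 14.83.
Overburden at base level: q = 19.1 × 0.58 = 11.078 kPa.
The water table is 1 m below the base (< B = 4 m), so the ½γBN_γ term uses γ̄ = γ' + (d_w/B)(γ − γ') = 10.19 + (1/4)(19.1 − 10.19) = 12.418 kN/m³.
Cohesion term c·N_c·s_c = 20 × 14.835 × 1.3 = 385.7 kPa; surcharge term q·N_q = 11.078 × 6.3994 = 70.892 kPa; self-weight term 0.5·γ·B·N_γ·s_γ = 0.5 × 12.418 × 4 × 5.39 × 0.6 = 80.316 kPa.
q_ult = 385.7 + 70.892 + 80.316 = 536.91 kPa.
q_all = 536.91 / 3.5 = 153.4 kPa.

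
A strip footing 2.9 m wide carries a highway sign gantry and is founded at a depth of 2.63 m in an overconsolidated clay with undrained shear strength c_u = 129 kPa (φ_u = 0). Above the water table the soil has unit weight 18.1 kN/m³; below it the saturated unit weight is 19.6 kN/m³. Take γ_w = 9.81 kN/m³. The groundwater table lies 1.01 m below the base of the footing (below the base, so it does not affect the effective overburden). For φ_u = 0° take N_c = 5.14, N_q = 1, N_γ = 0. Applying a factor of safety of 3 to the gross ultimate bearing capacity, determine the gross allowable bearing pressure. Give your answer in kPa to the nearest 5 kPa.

q_all ≈ 235 kPa

Overburden at base level: q = 18.1 × 2.63 = 47.603 kPa.
Cohesion term c·N_c = 129 × 5.14 = 663.06 kPa; surcharge term q·N_q = 47.603 × 1 = 47.603 kPa.
q_ult = 663.06 + 47.603 = 710.66 kPa.
q_all = q_ult / FS = 710.66 / 3 = 236.89 kPa.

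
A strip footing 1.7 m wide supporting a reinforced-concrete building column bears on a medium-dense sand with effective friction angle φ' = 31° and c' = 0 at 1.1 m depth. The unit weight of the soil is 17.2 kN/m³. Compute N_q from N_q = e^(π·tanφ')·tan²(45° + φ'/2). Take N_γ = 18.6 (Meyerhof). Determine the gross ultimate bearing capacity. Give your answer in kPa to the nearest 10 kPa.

q_ult ≈ 660 kPa

tan31° = 0.6009, so N_q = e^(π×0.6009)·tan²(60.5°) = 6.604 × 3.124 = 20.63.
q = γ·D_f = 17.2 × 1.1 = 18.92 kPa.
q·N_q = 18.92 × 20.631 = 390.33 kPa
0.5·γ·B·N_γ = 0.5 × 17.2 × 1.7 × 18.6 = 271.93 kPa
q_ult = 390.33 + 271.93 = 662.27 kPa.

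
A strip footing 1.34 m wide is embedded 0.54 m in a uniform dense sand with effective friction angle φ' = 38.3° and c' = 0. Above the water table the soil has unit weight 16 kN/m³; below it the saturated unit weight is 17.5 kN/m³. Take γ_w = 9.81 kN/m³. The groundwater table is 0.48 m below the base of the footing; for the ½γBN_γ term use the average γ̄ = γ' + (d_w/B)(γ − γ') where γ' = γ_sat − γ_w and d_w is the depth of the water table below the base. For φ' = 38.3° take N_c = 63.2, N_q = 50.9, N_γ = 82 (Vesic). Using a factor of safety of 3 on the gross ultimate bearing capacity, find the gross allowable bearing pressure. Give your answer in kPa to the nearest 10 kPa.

q_all ≈ 340 kPa

Overburden at base level: q = 16 × 0.54 = 8.64 kPa.
The water table is 0.48 m below the base (< B = 1.34 m), so the ½γBN_γ term uses γ̄ = γ' + (d_w/B)(γ − γ') = 7.69 + (0.48/1.34)(16 − 7.69) = 10.667 kN/m³.
Surcharge term q·N_q = 8.64 × 50.9 = 439.78 kPa; self-weight term 0.5·γ·B·N_γ = 0.5 × 10.667 × 1.34 × 82 = 586.03 kPa.
q_ult = 439.78 + 586.03 = 1025.8 kPa.
q_all = 1025.8 / 3 = 341.94 kPa.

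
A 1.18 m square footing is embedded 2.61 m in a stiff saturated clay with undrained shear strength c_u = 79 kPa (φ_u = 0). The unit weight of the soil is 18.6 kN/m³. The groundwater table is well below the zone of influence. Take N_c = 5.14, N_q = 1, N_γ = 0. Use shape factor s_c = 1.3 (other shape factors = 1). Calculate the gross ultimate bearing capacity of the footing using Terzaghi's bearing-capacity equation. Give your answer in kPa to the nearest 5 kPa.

q_ult ≈ 575 kPa

Overburden at base level: q = 18.6 × 2.61 = 48.546 kPa.
Cohesion term c·N_c·s_c = 79 × 5.14 × 1.3 = 527.88 kPa; surcharge term q·N_q = 48.546 × 1 = 48.546 kPa.
q_ult = 527.88 + 48.546 = 576.42 kPa.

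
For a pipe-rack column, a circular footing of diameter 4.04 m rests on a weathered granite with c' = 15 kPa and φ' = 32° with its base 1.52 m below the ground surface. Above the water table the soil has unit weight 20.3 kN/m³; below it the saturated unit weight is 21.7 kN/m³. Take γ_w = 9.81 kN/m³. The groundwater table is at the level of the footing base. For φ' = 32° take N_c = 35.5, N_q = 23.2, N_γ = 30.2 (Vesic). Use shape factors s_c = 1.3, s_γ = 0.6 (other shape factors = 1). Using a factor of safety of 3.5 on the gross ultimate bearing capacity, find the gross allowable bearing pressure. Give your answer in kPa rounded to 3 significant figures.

q_all ≈ 527 kPa

Effective surcharge at the founding depth q = γ·D_f = 20.3 × 1.52 = 30.856 kPa.
The water table coincides with the base, so in the self-weight term γ → γ' = 11.89 kN/m³.
q_ult = c·N_c·s_c + q·N_q + 0.5·γ·B·N_γ·s_γ
     = 15 × 35.5 × 1.3 + 30.856 × 23.2 + 0.5 × 11.89 × 4.04 × 30.2 × 0.6
     = 692.25 + 715.86 + 435.2 = 1843.3 kPa.
q_all = 1843.3 / 3.5 = 526.66 kPa.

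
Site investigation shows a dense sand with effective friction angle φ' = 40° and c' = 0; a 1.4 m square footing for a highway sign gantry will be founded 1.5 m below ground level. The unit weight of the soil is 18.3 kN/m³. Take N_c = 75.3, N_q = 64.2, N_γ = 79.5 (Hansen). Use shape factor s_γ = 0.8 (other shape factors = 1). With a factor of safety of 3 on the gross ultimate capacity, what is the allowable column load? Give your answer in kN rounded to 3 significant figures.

P_all ≈ 1680 kN

Overburden at base level: q = 18.3 × 1.5 = 27.45 kPa.
Surcharge term q·N_q = 27.45 × 64.2 = 1762.3 kPa; self-weight term 0.5·γ·B·N_γ·s_γ = 0.5 × 18.3 × 1.4 × 79.5 × 0.8 = 814.72 kPa.
q_ult = 1762.3 + 814.72 = 2577 kPa.
Gross allowable pressure q_all = 2577 / 3 = 859 kPa.
Footing area = 1.96 m², so allowable column load = 859 × 1.96 = 1683.6 kN.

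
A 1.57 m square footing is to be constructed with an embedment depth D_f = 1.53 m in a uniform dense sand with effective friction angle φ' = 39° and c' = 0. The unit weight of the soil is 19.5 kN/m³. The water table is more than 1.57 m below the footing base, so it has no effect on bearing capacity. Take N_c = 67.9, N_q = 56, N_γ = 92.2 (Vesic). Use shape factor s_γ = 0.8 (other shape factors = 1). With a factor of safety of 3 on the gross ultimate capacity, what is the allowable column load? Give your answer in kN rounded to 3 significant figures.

q = γ·D_f = 19.5 × 1.53 = 29.835 kPa.
q·N_q = 29.835 × 56 = 1670.8 kPa
0.5·γ·B·N_γ·s_γ = 0.5 × 19.5 × 1.57 × 92.2 × 0.8 = 1129.1 kPa
q_ult = 1670.8 + 1129.1 = 2799.8 kPa.
Gross allowable pressure q_all = 2799.8 / 3 = 933.28 kPa.
Footing area = 2.4649 m², so allowable column load = 933.28 × 2.4649 = 2300.4 kN.

P_all ≈ 2300 kN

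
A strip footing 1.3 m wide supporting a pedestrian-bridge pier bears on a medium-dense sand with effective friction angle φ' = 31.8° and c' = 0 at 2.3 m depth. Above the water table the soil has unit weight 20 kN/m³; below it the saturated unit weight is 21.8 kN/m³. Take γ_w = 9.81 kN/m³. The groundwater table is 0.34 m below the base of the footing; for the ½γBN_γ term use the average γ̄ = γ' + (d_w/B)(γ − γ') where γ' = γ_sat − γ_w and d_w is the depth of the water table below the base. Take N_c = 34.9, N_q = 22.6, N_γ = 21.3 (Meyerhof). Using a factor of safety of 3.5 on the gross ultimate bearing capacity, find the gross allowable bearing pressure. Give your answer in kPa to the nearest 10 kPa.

q_all ≈ 350 kPa

Overburden at base level: q = 20 × 2.3 = 46 kPa.
The water table is 0.34 m below the base (< B = 1.3 m), so the ½γBN_γ term uses γ̄ = γ' + (d_w/B)(γ − γ') = 11.99 + (0.34/1.3)(20 − 11.99) = 14.085 kN/m³.
Surcharge term q·N_q = 46 × 22.6 = 1039.6 kPa; self-weight term 0.5·γ·B·N_γ = 0.5 × 14.085 × 1.3 × 21.3 = 195.01 kPa.
q_ult = 1039.6 + 195.01 = 1234.6 kPa.
q_all = 1234.6 / 3.5 = 352.74 kPa.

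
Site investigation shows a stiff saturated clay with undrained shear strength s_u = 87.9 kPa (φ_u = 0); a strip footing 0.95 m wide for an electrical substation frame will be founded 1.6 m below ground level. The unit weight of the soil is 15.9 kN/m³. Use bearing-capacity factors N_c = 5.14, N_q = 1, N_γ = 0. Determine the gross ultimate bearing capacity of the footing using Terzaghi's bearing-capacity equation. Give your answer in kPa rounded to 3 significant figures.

q_ult ≈ 477 kPa

Overburden at base level: q = 15.9 × 1.6 = 25.44 kPa.
Cohesion term c·N_c = 87.9 × 5.14 = 451.81 kPa; surcharge term q·N_q = 25.44 × 1 = 25.44 kPa.
q_ult = 451.81 + 25.44 = 477.25 kPa.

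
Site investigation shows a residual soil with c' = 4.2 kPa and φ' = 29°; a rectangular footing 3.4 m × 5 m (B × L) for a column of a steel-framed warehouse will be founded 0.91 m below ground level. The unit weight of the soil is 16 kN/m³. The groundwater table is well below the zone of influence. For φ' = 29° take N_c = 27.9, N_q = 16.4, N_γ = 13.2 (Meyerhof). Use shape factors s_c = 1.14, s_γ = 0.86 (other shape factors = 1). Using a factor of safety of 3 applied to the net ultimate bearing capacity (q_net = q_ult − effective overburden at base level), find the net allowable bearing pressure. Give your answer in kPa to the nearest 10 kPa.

q_all(net) ≈ 220 kPa

Overburden at base level: q = 16 × 0.91 = 14.56 kPa.
Cohesion term c·N_c·s_c = 4.2 × 27.9 × 1.14 = 133.59 kPa; surcharge term q·N_q = 14.56 × 16.4 = 238.78 kPa; self-weight term 0.5·γ·B·N_γ·s_γ = 0.5 × 16 × 3.4 × 13.2 × 0.86 = 308.77 kPa.
q_ult = 133.59 + 238.78 + 308.77 = 681.14 kPa.
Net ultimate: q_net = 681.14 − 14.56 = 666.58 kPa.
q_all(net) = 666.58 / 3 = 222.19 kPa.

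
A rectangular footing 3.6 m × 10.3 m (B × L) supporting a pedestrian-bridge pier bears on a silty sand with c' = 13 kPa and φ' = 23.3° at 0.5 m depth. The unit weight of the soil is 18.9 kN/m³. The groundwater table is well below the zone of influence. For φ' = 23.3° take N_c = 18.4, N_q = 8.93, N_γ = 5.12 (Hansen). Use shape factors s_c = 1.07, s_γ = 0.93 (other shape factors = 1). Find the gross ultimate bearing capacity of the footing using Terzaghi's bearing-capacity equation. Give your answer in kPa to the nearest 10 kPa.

Overburden at base level: q = 18.9 × 0.5 = 9.45 kPa.
Cohesion term c·N_c·s_c = 13 × 18.4 × 1.07 = 255.94 kPa; surcharge term q·N_q = 9.45 × 8.93 = 84.388 kPa; self-weight term 0.5·γ·B·N_γ·s_γ = 0.5 × 18.9 × 3.6 × 5.12 × 0.93 = 161.99 kPa.
q_ult = 255.94 + 84.388 + 161.99 = 502.32 kPa.

q_ult ≈ 500 kPa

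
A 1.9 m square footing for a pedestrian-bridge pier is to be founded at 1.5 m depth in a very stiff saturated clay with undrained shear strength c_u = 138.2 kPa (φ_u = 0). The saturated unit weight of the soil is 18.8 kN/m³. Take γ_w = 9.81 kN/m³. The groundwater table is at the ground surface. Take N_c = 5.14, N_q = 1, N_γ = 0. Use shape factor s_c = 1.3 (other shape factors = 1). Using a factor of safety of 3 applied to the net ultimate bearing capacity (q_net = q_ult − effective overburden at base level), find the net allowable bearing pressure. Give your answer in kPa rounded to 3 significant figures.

With the water table at the surface the whole profile is submerged: γ' = 18.8 − 9.81 = 8.99 kN/m³, so q = γ'·D_f = 13.485 kPa.
q_ult = c·N_c·s_c + q·N_q
     = 138.2 × 5.14 × 1.3 + 13.485 × 1
     = 923.45 + 13.485 = 936.94 kPa.
Net ultimate: q_net = 936.94 − 13.485 = 923.45 kPa.
q_all(net) = 923.45 / 3 = 307.82 kPa.

q_all(net) ≈ 308 kPa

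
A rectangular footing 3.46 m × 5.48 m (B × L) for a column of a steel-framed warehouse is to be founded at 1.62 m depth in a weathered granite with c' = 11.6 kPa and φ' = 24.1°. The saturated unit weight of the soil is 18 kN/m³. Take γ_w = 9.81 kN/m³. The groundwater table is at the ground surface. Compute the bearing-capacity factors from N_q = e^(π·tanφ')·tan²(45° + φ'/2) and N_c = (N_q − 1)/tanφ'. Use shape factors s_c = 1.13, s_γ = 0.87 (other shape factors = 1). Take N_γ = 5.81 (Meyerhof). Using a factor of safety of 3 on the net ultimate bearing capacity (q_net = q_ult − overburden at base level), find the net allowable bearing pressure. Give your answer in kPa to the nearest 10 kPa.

q_all(net) ≈ 150 kPa

N_q = e^(π·tan24.1°)·tan²(57.05°) = 9.7; N_c = (N_q − 1)/tanφ' = 19.46.
γ' = 18 − 9.81 = 8.19 kN/m³ (submerged throughout). q = 8.19 × 1.62 = 13.268 kPa; the same γ' applies in the ½γBN_γ term.
c·N_c·s_c = 11.6 × 19.458 × 1.13 = 255.05 kPa
q·N_q = 13.268 × 9.7038 = 128.75 kPa
0.5·γ·B·N_γ·s_γ = 0.5 × 8.19 × 3.46 × 5.81 × 0.87 = 71.619 kPa
q_ult = 255.05 + 128.75 + 71.619 = 455.42 kPa.
q_net = 455.42 − 13.268 = 442.15 kPa.
q_all(net) = 442.15 / 3 = 147.38 kPa.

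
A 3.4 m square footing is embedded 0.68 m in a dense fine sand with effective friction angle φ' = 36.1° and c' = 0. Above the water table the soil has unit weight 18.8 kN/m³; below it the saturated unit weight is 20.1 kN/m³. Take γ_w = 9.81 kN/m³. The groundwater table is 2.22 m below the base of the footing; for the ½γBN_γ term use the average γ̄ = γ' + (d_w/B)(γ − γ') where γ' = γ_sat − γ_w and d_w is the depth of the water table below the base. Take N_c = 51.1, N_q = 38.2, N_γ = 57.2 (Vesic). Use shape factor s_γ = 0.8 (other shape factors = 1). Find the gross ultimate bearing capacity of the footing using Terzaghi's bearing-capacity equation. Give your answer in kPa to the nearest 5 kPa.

q_ult ≈ 1720 kPa

Overburden at base level: q = 18.8 × 0.68 = 12.784 kPa.
The water table is 2.22 m below the base (< B = 3.4 m), so the ½γBN_γ term uses γ̄ = γ' + (d_w/B)(γ − γ') = 10.29 + (2.22/3.4)(18.8 − 10.29) = 15.847 kN/m³.
Surcharge term q·N_q = 12.784 × 38.2 = 488.35 kPa; self-weight term 0.5·γ·B·N_γ·s_γ = 0.5 × 15.847 × 3.4 × 57.2 × 0.8 = 1232.7 kPa.
q_ult = 488.35 + 1232.7 = 1721.1 kPa.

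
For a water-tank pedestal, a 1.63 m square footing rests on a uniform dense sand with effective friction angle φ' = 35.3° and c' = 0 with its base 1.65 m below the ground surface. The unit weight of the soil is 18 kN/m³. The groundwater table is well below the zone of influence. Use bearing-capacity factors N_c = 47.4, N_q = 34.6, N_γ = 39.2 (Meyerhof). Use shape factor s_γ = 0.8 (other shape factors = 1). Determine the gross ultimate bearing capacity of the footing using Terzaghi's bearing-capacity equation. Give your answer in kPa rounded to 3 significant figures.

Overburden at base level: q = 18 × 1.65 = 29.7 kPa.
Surcharge term q·N_q = 29.7 × 34.6 = 1027.6 kPa; self-weight term 0.5·γ·B·N_γ·s_γ = 0.5 × 18 × 1.63 × 39.2 × 0.8 = 460.05 kPa.
q_ult = 1027.6 + 460.05 = 1487.7 kPa.

q_ult ≈ 1490 kPa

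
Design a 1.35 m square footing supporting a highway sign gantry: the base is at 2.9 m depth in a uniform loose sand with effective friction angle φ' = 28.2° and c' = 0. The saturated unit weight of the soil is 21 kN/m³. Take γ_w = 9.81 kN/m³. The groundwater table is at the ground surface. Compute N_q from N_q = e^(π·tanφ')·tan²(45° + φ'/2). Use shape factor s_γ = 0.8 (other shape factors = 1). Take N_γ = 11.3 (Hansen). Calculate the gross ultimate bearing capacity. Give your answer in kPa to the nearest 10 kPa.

q_ult ≈ 560 kPa

tan28.2° = 0.5362, so N_q = e^(π×0.5362)·tan²(59.1°) = 5.39 × 2.792 = 15.05.
With the water table at the surface the whole profile is submerged: γ' = 21 − 9.81 = 11.19 kN/m³, so q = γ'·D_f = 32.451 kPa; the same γ' applies in the ½γBN_γ term.
q_ult = q·N_q + 0.5·γ·B·N_γ·s_γ
     = 32.451 × 15.047 + 0.5 × 11.19 × 1.35 × 11.3 × 0.8
     = 488.3 + 68.281 = 556.58 kPa.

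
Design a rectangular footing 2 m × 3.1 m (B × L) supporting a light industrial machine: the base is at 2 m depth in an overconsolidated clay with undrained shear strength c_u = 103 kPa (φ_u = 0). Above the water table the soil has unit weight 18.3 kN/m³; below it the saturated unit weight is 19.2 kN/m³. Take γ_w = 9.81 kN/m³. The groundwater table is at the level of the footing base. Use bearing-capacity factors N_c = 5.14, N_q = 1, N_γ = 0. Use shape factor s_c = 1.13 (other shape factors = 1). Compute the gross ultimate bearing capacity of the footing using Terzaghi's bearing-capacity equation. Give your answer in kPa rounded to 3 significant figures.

q_ult ≈ 635 kPa

Effective surcharge at the founding depth q = γ·D_f = 18.3 × 2 = 36.6 kPa.
q_ult = c·N_c·s_c + q·N_q
     = 103 × 5.14 × 1.13 + 36.6 × 1
     = 598.24 + 36.6 = 634.84 kPa.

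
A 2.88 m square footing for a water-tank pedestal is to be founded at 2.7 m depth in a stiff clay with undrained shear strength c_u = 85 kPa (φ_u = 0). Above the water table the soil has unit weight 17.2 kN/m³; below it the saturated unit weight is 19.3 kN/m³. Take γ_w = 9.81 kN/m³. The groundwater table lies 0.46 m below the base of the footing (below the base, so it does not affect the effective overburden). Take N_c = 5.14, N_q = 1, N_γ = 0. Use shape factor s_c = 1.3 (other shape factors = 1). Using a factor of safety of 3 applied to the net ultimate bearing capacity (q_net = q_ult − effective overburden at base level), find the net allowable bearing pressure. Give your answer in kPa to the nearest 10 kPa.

Overburden at base level: q = 17.2 × 2.7 = 46.44 kPa.
Cohesion term c·N_c·s_c = 85 × 5.14 × 1.3 = 567.97 kPa; surcharge term q·N_q = 46.44 × 1 = 46.44 kPa.
q_ult = 567.97 + 46.44 = 614.41 kPa.
Net ultimate: q_net = 614.41 − 46.44 = 567.97 kPa.
q_all(net) = 567.97 / 3 = 189.32 kPa.

q_all(net) ≈ 190 kPa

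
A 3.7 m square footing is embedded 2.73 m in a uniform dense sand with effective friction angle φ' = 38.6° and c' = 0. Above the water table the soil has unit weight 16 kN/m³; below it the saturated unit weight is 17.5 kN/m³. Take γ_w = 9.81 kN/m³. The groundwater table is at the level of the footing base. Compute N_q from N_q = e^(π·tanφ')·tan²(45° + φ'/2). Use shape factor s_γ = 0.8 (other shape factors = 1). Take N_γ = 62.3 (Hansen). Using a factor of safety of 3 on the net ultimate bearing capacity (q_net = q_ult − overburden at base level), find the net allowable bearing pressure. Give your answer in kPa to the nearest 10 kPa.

N_q = e^(π·tan38.6°)·tan²(64.3°) = 53.01.
Effective surcharge at the founding depth q = γ·D_f = 16 × 2.73 = 43.68 kPa.
The water table coincides with the base, so in the self-weight term γ → γ' = 7.69 kN/m³.
q_ult = q·N_q + 0.5·γ·B·N_γ·s_γ
     = 43.68 × 53.014 + 0.5 × 7.69 × 3.7 × 62.3 × 0.8
     = 2315.7 + 709.05 = 3024.7 kPa.
q_net = 3024.7 − 43.68 = 2981 kPa.
q_all(net) = 2981 / 3 = 993.68 kPa.

q_all(net) ≈ 990 kPa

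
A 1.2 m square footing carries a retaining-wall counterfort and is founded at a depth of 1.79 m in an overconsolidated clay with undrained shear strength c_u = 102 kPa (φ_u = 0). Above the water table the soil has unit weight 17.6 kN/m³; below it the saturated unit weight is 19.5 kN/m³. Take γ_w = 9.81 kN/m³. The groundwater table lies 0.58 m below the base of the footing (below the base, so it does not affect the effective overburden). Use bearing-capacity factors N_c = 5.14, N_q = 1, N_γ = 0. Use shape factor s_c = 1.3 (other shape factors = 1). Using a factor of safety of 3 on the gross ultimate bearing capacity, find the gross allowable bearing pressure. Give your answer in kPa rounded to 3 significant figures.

q_all ≈ 238 kPa

Overburden at base level: q = 17.6 × 1.79 = 31.504 kPa.
Cohesion term c·N_c·s_c = 102 × 5.14 × 1.3 = 681.56 kPa; surcharge term q·N_q = 31.504 × 1 = 31.504 kPa.
q_ult = 681.56 + 31.504 = 713.07 kPa.
q_all = 713.07 / 3 = 237.69 kPa.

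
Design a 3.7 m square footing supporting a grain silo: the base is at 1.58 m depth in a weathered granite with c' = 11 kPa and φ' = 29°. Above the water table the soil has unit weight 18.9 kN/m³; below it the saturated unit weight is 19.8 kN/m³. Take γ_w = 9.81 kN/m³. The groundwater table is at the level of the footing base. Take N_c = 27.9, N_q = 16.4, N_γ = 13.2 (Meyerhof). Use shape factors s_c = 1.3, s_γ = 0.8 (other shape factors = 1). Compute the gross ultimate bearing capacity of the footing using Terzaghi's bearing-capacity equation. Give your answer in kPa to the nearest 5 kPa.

q_ult ≈ 1085 kPa

Overburden at base level: q = 18.9 × 1.58 = 29.862 kPa.
Below the base the soil is submerged, so the ½γBN_γ term uses γ' = 19.8 − 9.81 = 9.99 kN/m³.
Cohesion term c·N_c·s_c = 11 × 27.9 × 1.3 = 398.97 kPa; surcharge term q·N_q = 29.862 × 16.4 = 489.74 kPa; self-weight term 0.5·γ·B·N_γ·s_γ = 0.5 × 9.99 × 3.7 × 13.2 × 0.8 = 195.16 kPa.
q_ult = 398.97 + 489.74 + 195.16 = 1083.9 kPa.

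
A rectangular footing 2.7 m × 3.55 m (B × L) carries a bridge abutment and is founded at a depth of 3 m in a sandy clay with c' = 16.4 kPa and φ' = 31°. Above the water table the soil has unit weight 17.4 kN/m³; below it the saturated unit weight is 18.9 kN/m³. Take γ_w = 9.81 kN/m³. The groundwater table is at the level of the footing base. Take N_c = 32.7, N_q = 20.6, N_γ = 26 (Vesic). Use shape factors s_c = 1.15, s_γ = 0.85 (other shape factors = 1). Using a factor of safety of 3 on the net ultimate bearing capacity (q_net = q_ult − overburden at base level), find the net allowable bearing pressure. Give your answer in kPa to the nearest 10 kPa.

Effective surcharge at the founding depth q = γ·D_f = 17.4 × 3 = 52.2 kPa.
The water table coincides with the base, so in the self-weight term γ → γ' = 9.09 kN/m³.
q_ult = c·N_c·s_c + q·N_q + 0.5·γ·B·N_γ·s_γ
     = 16.4 × 32.7 × 1.15 + 52.2 × 20.6 + 0.5 × 9.09 × 2.7 × 26 × 0.85
     = 616.72 + 1075.3 + 271.2 = 1963.2 kPa.
q_net = 1963.2 − 52.2 = 1911 kPa.
q_all(net) = 1911 / 3 = 637.01 kPa.

q_all(net) ≈ 640 kPa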